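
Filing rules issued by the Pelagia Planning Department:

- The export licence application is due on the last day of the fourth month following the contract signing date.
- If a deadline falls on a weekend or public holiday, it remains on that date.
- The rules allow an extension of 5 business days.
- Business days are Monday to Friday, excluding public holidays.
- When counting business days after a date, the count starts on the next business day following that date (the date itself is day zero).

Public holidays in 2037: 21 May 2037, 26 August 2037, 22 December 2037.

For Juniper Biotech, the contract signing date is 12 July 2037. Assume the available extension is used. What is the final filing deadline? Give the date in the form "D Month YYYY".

4 months after 12 July 2037 is November 2037; that month ends on 30 November 2037.
30 November 2037 is a Monday; no weekend or holiday adjustment applies.
The 5-business-day extension runs from 30 November 2037 to 7 December 2037.
No adjustment is made for weekends or holidays, so 7 December 2037 stands.
Deadline: 7 December 2037.

7 December 2037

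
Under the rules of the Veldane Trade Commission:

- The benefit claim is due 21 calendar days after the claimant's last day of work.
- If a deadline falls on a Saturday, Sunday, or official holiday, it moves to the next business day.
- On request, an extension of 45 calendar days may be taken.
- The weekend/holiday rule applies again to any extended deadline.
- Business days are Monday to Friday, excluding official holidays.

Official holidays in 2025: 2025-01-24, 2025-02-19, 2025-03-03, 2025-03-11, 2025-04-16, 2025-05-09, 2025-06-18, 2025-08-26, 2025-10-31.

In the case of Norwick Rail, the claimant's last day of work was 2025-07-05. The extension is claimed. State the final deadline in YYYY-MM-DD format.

2025-09-11

21 calendar days after 2025-07-05 is 2025-07-26.
2025-07-26 falls on a Saturday. Rolling to the next business day gives 2025-07-28, a Monday.
Add the 45 calendar-day extension to 2025-07-28: 2025-09-11.
2025-09-11 is a Thursday and not a listed holiday, so it stands.
Final deadline: 2025-09-11.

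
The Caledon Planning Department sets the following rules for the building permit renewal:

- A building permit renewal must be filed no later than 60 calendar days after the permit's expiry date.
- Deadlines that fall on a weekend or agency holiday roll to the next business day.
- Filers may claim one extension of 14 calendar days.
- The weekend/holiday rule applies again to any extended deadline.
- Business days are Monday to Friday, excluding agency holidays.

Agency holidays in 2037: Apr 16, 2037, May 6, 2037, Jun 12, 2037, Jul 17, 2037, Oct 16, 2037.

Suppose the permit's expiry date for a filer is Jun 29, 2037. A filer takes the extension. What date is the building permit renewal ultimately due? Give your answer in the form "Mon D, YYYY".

60 calendar days after Jun 29, 2037 is Aug 28, 2037.
Aug 28, 2037 falls on a Friday, which is a business day, so no adjustment is needed.
With the 14-day extension, Aug 28, 2037 becomes Sep 11, 2037.
Sep 11, 2037 is a Friday and not a listed holiday, so it stands.
So the filing is due Sep 11, 2037.

Sep 11, 2037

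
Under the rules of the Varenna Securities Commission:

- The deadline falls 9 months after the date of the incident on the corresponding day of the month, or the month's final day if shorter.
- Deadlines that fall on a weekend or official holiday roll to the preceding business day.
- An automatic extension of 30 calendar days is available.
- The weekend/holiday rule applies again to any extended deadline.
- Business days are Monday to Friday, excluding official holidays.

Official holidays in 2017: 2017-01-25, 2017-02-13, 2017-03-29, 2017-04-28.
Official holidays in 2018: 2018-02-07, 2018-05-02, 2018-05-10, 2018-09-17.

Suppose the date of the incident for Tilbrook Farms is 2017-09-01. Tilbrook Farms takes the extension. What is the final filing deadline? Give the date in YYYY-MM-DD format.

Moving 9 months forward from 2017-09-01 on the corresponding day gives 2018-06-01.
2018-06-01 is a Friday and not a listed holiday, so it stands.
With the 30-day extension, 2018-06-01 becomes 2018-07-01.
2018-07-01 is a Sunday, so it moves to the preceding business day, 2018-06-29 (Friday).
Final deadline: 2018-06-29.

2018-06-29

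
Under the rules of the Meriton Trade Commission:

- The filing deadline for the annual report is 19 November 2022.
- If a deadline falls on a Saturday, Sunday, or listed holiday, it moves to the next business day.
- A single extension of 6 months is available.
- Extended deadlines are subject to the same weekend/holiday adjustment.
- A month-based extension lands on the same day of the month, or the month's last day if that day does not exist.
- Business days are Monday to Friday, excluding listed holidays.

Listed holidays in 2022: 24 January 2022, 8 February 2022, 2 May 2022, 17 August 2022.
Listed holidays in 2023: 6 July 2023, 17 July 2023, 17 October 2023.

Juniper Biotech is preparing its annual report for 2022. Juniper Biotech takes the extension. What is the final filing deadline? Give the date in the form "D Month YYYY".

The stated deadline is 19 November 2022.
19 November 2022 is a Saturday; the next business day is 21 November 2022 (Monday).
The 6 months extension carries 21 November 2022 to 21 May 2023.
Because 21 May 2023 is a Sunday, the deadline becomes 22 May 2023 (Monday).
Final deadline: 22 May 2023.

22 May 2023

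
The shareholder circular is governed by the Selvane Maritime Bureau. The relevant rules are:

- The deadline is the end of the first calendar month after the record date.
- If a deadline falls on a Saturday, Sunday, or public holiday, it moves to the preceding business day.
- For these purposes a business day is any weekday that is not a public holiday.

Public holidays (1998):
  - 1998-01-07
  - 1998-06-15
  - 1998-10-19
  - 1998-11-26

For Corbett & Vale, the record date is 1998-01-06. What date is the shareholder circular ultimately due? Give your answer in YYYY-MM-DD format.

1998-02-27

1 month after 1998-01-06 falls in February 1998; the last day of that month is 1998-02-28.
1998-02-28 is a Saturday; the preceding business day is 1998-02-27 (Friday).
The final due date is 1998-02-27.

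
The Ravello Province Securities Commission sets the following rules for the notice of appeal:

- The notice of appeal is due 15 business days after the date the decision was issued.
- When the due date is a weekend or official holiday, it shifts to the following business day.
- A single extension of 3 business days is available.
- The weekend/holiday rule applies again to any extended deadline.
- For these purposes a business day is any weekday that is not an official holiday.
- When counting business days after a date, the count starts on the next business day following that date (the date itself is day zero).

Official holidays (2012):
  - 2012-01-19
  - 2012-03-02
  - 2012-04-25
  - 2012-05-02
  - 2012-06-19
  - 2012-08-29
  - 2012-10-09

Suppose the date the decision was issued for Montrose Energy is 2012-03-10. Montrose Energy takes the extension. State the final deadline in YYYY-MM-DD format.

2012-04-04

Starting the day after 2012-03-10 and counting 15 business days lands on 2012-03-30.
2012-03-30 (Friday) is already a business day.
The 3-business-day extension runs from 2012-03-30 to 2012-04-04.
2012-04-04 is a Wednesday and not a listed holiday, so it stands.
Deadline: 2012-04-04.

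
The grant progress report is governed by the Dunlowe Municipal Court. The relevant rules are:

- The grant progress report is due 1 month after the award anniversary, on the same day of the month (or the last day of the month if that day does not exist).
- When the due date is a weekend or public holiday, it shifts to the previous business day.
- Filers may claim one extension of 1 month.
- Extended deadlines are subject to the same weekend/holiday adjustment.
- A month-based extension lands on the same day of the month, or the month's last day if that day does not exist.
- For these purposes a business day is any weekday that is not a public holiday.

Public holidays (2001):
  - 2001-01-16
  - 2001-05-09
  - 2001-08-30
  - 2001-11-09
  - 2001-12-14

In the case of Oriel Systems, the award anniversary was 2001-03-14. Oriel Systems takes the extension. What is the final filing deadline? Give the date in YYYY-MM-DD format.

2001-05-11

1 month after 2001-03-14, on the same day of the month, is 2001-04-14.
Because 2001-04-14 is a Saturday, the deadline becomes 2001-04-13 (Friday).
Add 1 month to 2001-04-13: 2001-05-13.
Because 2001-05-13 is a Sunday, the deadline becomes 2001-05-11 (Friday).
So the filing is due 2001-05-11.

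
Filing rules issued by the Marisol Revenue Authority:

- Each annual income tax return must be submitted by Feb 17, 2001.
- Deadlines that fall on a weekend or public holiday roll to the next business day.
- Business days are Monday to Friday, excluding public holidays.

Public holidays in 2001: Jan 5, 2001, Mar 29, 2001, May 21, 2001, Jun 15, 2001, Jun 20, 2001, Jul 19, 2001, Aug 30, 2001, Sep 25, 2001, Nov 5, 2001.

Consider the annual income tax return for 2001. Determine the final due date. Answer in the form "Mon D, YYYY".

Start from the fixed due date, Feb 17, 2001.
Feb 17, 2001 is a Saturday; the next business day is Feb 19, 2001 (Monday).
Deadline: Feb 19, 2001.

Feb 19, 2001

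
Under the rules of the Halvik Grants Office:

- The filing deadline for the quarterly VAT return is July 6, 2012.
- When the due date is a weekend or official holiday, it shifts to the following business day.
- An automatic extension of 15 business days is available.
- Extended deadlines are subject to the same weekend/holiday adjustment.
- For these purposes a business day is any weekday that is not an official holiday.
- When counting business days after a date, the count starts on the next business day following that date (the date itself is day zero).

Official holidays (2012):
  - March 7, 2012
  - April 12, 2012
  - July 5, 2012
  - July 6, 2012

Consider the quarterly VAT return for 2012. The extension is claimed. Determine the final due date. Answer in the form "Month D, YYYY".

Start from the fixed due date, July 6, 2012.
July 6, 2012 is a listed holiday, so it moves to the next business day, July 9, 2012 (Monday).
Counting 15 further business days from July 9, 2012 reaches July 30, 2012.
July 30, 2012 is a Monday and not a listed holiday, so it stands.
So the filing is due July 30, 2012.

July 30, 2012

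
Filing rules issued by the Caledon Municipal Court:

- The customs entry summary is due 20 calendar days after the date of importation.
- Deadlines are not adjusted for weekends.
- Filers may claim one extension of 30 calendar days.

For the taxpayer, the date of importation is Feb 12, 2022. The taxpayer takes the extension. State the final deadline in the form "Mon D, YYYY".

Apr 3, 2022

Adding 20 calendar days to Feb 12, 2022 gives Mar 4, 2022.
No adjustment is made for weekends or holidays, so Mar 4, 2022 stands.
The 30-calendar-day extension moves the deadline from Mar 4, 2022 to Apr 3, 2022.
Apr 3, 2022 falls on a Sunday. The rules make no weekend/holiday allowance, so it remains Apr 3, 2022.
So the filing is due Apr 3, 2022.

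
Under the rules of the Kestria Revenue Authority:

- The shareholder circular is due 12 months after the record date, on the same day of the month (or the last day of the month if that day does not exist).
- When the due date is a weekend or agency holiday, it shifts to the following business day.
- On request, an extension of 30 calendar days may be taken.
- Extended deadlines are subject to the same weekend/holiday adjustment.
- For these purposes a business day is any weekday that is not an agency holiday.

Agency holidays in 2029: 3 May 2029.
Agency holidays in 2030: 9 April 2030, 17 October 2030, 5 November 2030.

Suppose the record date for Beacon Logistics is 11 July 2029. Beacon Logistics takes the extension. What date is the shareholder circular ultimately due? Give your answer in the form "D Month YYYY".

12 August 2030

12 months after 11 July 2029, on the same day of the month, is 11 July 2030.
11 July 2030 falls on a Thursday, which is a business day, so no adjustment is needed.
Applying the 30-calendar-day extension: 11 July 2030 + 30 days = 10 August 2030.
10 August 2030 is a Saturday, so it moves to the next business day, 12 August 2030 (Monday).
So the filing is due 12 August 2030.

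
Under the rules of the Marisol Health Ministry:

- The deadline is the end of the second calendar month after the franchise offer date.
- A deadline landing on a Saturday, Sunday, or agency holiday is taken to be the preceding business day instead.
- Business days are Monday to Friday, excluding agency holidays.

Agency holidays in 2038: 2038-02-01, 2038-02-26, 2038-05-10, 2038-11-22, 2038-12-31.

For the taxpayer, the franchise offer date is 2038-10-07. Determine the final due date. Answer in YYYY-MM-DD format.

2 months after 2038-10-07 is December 2038; that month ends on 2038-12-31.
2038-12-31 falls on a listed holiday. Rolling to the preceding business day gives 2038-12-30, a Thursday.
Deadline: 2038-12-30.

2038-12-30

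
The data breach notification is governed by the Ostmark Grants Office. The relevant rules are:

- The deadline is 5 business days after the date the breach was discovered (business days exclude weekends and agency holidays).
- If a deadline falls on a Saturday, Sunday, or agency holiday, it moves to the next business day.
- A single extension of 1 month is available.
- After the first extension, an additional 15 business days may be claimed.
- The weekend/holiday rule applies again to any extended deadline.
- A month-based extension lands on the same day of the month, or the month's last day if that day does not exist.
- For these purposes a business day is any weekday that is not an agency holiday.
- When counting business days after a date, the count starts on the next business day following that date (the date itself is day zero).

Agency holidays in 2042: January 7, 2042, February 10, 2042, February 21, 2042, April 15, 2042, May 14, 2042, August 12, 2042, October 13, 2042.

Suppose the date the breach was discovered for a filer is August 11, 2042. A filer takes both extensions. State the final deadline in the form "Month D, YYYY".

5 business days after August 11, 2042, excluding weekends and holidays, is August 19, 2042.
August 19, 2042 falls on a Tuesday, which is a business day, so no adjustment is needed.
Add 1 month to August 19, 2042: September 19, 2042.
September 19, 2042 falls on a Friday, which is a business day, so no adjustment is needed.
The 15-business-day extension runs from September 19, 2042 to October 10, 2042.
Since October 10, 2042 is a Friday and not a holiday, the date is unchanged.
Deadline: October 10, 2042.

October 10, 2042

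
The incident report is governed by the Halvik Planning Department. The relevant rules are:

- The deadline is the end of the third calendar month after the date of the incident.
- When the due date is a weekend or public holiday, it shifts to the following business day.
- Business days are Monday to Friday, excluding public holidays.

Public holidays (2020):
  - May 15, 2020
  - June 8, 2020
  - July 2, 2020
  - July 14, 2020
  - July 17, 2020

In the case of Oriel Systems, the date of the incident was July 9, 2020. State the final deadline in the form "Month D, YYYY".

3 months after July 9, 2020 falls in October 2020; the last day of that month is October 31, 2020.
October 31, 2020 is a Saturday, so it moves to the next business day, November 2, 2020 (Monday).
So the filing is due November 2, 2020.

November 2, 2020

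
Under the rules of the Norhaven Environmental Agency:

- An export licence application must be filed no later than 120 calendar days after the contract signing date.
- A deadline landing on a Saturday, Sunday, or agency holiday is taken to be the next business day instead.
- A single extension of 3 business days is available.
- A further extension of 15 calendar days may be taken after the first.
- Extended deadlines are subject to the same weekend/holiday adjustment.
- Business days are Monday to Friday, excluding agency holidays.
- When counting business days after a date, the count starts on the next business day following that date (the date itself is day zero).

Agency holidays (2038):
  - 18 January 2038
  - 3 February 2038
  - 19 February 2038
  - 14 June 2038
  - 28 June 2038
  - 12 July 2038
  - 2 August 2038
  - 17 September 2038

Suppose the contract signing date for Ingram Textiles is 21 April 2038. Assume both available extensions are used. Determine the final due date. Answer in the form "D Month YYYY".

8 September 2038

From 21 April 2038, 120 calendar days later is 19 August 2038.
19 August 2038 (Thursday) is already a business day.
The 3-business-day extension runs from 19 August 2038 to 24 August 2038.
24 August 2038 is a Tuesday and not a listed holiday, so it stands.
Applying the 15-calendar-day extension: 24 August 2038 + 15 days = 8 September 2038.
8 September 2038 falls on a Wednesday, which is a business day, so no adjustment is needed.
Deadline: 8 September 2038.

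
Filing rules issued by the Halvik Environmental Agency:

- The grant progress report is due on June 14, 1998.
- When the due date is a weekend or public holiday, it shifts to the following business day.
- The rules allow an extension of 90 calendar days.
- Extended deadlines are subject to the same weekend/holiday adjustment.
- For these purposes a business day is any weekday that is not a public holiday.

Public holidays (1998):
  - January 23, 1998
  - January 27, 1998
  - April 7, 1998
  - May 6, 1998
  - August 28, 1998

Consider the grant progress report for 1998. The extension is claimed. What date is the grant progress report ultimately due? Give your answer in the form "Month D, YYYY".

September 14, 1998

The statutory due date is June 14, 1998.
June 14, 1998 falls on a Sunday. Rolling to the next business day gives June 15, 1998, a Monday.
Add the 90 calendar-day extension to June 15, 1998: September 13, 1998.
September 13, 1998 is a Sunday; the next business day is September 14, 1998 (Monday).
So the filing is due September 14, 1998.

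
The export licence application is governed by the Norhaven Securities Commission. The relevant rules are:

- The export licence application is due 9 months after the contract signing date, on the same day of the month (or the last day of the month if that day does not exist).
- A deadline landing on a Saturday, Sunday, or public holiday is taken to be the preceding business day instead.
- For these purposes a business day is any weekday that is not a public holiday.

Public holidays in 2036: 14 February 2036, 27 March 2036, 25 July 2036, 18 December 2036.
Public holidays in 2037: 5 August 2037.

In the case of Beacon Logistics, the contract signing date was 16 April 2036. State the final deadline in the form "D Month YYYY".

16 January 2037

9 months from 16 April 2036 is 16 January 2037.
16 January 2037 is a Friday and not a listed holiday, so it stands.
Deadline: 16 January 2037.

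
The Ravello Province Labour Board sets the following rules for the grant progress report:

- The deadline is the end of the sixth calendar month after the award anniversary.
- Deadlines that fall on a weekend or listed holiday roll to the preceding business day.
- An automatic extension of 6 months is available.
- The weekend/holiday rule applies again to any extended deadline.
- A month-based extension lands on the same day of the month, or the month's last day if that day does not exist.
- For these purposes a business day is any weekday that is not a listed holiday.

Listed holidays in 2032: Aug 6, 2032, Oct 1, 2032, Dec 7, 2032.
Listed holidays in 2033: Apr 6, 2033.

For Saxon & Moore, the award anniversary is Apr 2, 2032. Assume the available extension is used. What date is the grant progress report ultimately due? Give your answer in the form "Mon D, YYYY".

6 months after Apr 2, 2032 falls in October 2032; the last day of that month is Oct 31, 2032.
Oct 31, 2032 falls on a Sunday. Rolling to the preceding business day gives Oct 29, 2032, a Friday.
Add 6 months to Oct 29, 2032: Apr 29, 2033.
Apr 29, 2033 falls on a Friday, which is a business day, so no adjustment is needed.
Deadline: Apr 29, 2033.

Apr 29, 2033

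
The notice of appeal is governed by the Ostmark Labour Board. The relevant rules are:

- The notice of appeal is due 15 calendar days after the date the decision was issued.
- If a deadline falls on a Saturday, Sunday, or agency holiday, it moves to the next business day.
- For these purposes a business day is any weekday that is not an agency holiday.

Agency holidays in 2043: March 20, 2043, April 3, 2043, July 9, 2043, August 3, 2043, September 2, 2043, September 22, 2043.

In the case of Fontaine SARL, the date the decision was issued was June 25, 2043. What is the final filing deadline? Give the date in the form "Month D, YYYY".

July 10, 2043

Trigger date June 25, 2043 + 15 calendar days = July 10, 2043.
Since July 10, 2043 is a Friday and not a holiday, the date is unchanged.
Final deadline: July 10, 2043.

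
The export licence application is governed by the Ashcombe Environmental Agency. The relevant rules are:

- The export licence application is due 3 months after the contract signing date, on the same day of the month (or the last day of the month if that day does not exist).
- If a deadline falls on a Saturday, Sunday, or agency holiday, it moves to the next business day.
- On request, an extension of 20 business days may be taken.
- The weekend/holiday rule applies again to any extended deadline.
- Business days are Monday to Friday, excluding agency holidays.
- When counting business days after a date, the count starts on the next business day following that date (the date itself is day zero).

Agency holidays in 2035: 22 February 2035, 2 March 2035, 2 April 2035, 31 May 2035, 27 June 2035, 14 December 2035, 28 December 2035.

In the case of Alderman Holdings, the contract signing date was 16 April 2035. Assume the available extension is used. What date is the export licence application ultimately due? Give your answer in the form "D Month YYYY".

13 August 2035

3 months from 16 April 2035 is 16 July 2035.
16 July 2035 falls on a Monday, which is a business day, so no adjustment is needed.
Counting 20 further business days from 16 July 2035 reaches 13 August 2035.
Since 13 August 2035 is a Monday and not a holiday, the date is unchanged.
Deadline: 13 August 2035.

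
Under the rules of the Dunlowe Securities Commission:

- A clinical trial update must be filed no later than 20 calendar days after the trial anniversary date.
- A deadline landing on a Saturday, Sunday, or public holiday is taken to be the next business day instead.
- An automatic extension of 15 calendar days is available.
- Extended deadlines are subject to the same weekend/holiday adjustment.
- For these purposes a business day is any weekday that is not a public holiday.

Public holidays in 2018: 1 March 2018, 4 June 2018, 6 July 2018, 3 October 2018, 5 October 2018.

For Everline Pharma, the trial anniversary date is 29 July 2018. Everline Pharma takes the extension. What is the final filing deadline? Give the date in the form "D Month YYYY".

4 September 2018

From 29 July 2018, 20 calendar days later is 18 August 2018.
18 August 2018 is a Saturday; the next business day is 20 August 2018 (Monday).
With the 15-day extension, 20 August 2018 becomes 4 September 2018.
4 September 2018 (Tuesday) is already a business day.
The final due date is 4 September 2018.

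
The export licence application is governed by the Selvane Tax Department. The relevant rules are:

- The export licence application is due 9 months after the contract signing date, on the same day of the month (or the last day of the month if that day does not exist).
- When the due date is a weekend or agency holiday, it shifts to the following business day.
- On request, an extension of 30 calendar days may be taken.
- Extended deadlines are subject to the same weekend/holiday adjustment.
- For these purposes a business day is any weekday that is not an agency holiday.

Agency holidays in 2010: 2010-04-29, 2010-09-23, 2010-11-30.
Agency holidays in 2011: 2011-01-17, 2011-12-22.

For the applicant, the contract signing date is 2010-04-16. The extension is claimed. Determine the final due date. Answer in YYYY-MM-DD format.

9 months from 2010-04-16 is 2011-01-16.
Because 2011-01-16 is a Sunday, the deadline becomes 2011-01-18 (Tuesday).
Add the 30 calendar-day extension to 2011-01-18: 2011-02-17.
2011-02-17 (Thursday) is already a business day.
The final due date is 2011-02-17.

2011-02-17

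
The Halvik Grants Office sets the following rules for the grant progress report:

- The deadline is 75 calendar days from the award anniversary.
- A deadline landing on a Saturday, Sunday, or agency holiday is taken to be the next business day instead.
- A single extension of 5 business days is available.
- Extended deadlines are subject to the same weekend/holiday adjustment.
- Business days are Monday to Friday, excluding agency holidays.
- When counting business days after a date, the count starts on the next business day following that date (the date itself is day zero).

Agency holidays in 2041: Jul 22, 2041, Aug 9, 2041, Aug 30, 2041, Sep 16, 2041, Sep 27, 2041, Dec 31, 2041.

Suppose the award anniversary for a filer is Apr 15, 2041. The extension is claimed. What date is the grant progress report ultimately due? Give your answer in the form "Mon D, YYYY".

Jul 8, 2041

Trigger date Apr 15, 2041 + 75 calendar days = Jun 29, 2041.
Jun 29, 2041 falls on a Saturday. Rolling to the next business day gives Jul 1, 2041, a Monday.
Applying the 5-business-day extension: 5 business days after Jul 1, 2041 is Jul 8, 2041.
Jul 8, 2041 is a Monday and not a listed holiday, so it stands.
Final deadline: Jul 8, 2041.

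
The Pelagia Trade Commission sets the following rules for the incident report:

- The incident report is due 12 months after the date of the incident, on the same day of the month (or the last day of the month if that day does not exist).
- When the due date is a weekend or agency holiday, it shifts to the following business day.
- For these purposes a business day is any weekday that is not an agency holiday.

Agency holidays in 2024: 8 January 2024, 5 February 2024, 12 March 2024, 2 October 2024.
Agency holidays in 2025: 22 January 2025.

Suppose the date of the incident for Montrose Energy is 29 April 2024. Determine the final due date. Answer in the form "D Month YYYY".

12 months from 29 April 2024 is 29 April 2025.
29 April 2025 (Tuesday) is already a business day.
Final deadline: 29 April 2025.

29 April 2025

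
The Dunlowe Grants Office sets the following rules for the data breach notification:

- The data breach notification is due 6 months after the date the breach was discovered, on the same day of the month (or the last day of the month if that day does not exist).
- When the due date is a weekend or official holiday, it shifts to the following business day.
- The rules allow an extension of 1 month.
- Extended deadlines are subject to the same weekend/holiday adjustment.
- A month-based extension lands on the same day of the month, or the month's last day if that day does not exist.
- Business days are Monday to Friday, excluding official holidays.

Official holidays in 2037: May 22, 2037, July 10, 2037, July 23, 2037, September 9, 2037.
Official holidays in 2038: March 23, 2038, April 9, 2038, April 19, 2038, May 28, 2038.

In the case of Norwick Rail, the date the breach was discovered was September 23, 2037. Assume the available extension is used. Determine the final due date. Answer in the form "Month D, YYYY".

April 26, 2038

6 months from September 23, 2037 is March 23, 2038.
Because March 23, 2038 is a listed holiday, the deadline becomes March 24, 2038 (Wednesday).
Add 1 month to March 24, 2038: April 24, 2038.
April 24, 2038 is a Saturday; the next business day is April 26, 2038 (Monday).
So the filing is due April 26, 2038.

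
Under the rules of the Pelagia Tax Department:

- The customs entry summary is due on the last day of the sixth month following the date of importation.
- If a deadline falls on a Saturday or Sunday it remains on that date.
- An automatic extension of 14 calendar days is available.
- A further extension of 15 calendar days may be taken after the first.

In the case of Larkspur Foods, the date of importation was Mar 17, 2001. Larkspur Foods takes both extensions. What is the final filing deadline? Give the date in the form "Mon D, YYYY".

Oct 29, 2001

6 months after Mar 17, 2001 is September 2001; that month ends on Sep 30, 2001.
Sep 30, 2001 falls on a Sunday. The rules make no weekend/holiday allowance, so it remains Sep 30, 2001.
With the 14-day extension, Sep 30, 2001 becomes Oct 14, 2001.
Oct 14, 2001 falls on a Sunday. The rules make no weekend/holiday allowance, so it remains Oct 14, 2001.
Applying the 15-calendar-day extension: Oct 14, 2001 + 15 days = Oct 29, 2001.
Oct 29, 2001 is a Monday; no weekend or holiday adjustment applies.
The final due date is Oct 29, 2001.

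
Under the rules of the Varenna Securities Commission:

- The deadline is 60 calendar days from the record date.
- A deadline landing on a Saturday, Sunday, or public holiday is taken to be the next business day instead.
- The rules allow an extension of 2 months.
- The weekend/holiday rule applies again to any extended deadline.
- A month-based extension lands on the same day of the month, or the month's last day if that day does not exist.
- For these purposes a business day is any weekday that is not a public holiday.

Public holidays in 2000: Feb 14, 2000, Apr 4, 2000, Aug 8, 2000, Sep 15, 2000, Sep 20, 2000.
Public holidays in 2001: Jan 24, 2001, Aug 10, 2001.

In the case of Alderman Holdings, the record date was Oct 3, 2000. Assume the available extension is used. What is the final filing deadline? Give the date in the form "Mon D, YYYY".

Feb 5, 2001

Adding 60 calendar days to Oct 3, 2000 gives Dec 2, 2000.
Dec 2, 2000 is a Saturday; the next business day is Dec 4, 2000 (Monday).
Applying the 2 months extension: 2 months after Dec 4, 2000 is Feb 4, 2001.
Feb 4, 2001 is a Sunday, so it moves to the next business day, Feb 5, 2001 (Monday).
The final due date is Feb 5, 2001.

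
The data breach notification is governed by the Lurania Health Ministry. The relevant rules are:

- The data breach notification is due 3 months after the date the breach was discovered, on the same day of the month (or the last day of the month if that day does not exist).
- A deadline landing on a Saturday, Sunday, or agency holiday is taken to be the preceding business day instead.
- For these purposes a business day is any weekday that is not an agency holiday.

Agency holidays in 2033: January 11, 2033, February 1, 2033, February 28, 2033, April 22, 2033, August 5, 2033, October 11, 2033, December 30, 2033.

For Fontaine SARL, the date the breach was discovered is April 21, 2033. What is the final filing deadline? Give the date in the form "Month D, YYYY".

3 months from April 21, 2033 is July 21, 2033.
July 21, 2033 (Thursday) is already a business day.
So the filing is due July 21, 2033.

July 21, 2033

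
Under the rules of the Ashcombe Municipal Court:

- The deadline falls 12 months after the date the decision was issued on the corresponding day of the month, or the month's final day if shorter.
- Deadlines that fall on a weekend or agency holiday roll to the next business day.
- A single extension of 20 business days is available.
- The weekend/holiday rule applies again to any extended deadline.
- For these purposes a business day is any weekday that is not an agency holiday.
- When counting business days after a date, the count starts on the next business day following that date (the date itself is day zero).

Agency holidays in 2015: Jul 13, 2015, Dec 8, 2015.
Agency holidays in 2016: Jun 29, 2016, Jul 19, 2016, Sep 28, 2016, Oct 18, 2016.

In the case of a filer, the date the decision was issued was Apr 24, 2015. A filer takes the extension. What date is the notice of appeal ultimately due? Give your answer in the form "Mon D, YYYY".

May 23, 2016

Moving 12 months forward from Apr 24, 2015 on the corresponding day gives Apr 24, 2016.
Because Apr 24, 2016 is a Sunday, the deadline becomes Apr 25, 2016 (Monday).
Counting 20 further business days from Apr 25, 2016 reaches May 23, 2016.
Since May 23, 2016 is a Monday and not a holiday, the date is unchanged.
The final due date is May 23, 2016.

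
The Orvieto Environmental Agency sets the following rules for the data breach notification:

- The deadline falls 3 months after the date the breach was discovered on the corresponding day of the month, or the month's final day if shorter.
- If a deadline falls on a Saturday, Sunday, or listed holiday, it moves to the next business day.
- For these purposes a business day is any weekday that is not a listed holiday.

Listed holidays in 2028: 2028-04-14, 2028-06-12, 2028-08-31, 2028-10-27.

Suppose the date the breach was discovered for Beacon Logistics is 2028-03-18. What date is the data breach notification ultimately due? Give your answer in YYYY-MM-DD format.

Moving 3 months forward from 2028-03-18 on the corresponding day gives 2028-06-18.
2028-06-18 is a Sunday, so it moves to the next business day, 2028-06-19 (Monday).
Deadline: 2028-06-19.

2028-06-19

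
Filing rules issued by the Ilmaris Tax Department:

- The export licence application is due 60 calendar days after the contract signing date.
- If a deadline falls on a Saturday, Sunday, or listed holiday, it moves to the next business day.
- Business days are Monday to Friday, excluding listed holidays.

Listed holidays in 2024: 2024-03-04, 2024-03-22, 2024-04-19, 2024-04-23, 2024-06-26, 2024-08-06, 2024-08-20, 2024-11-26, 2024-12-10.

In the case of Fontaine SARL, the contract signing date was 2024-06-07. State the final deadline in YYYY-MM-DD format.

Adding 60 calendar days to 2024-06-07 gives 2024-08-06.
2024-08-06 is a listed holiday; the next business day is 2024-08-07 (Wednesday).
Deadline: 2024-08-07.

2024-08-07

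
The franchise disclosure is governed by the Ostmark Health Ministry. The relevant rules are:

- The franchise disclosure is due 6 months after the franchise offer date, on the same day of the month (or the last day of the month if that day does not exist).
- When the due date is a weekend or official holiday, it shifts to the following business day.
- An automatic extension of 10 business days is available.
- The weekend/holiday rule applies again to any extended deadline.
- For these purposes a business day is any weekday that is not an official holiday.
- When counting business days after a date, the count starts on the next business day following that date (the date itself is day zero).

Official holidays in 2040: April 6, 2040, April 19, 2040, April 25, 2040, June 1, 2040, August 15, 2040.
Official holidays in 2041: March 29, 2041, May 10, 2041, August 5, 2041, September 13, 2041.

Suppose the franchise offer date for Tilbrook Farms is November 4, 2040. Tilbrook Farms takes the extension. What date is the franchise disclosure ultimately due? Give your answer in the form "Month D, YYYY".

6 months after November 4, 2040, on the same day of the month, is May 4, 2041.
May 4, 2041 is a Saturday; the next business day is May 6, 2041 (Monday).
Counting 10 further business days from May 6, 2041 reaches May 21, 2041.
May 21, 2041 (Tuesday) is already a business day.
Final deadline: May 21, 2041.

May 21, 2041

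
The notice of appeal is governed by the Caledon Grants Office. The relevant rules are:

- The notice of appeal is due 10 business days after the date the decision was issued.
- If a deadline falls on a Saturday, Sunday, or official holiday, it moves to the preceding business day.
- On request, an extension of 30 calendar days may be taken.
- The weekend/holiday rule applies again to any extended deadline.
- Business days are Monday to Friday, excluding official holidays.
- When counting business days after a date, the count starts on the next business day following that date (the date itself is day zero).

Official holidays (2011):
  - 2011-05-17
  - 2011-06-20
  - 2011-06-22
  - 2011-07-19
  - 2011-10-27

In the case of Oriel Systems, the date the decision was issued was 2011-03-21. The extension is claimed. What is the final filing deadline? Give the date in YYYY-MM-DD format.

10 business days after 2011-03-21, excluding weekends and holidays, is 2011-04-04.
Since 2011-04-04 is a Monday and not a holiday, the date is unchanged.
With the 30-day extension, 2011-04-04 becomes 2011-05-04.
2011-05-04 is a Wednesday and not a listed holiday, so it stands.
Deadline: 2011-05-04.

2011-05-04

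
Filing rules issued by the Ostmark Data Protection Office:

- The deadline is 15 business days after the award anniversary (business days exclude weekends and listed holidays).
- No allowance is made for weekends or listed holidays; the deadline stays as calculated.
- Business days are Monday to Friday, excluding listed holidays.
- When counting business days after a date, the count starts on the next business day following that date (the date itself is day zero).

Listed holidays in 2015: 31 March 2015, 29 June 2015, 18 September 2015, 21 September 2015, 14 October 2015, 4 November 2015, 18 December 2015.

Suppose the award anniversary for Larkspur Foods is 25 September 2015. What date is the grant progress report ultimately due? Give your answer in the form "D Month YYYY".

15 business days after 25 September 2015, excluding weekends and holidays, is 19 October 2015.
19 October 2015 is a Monday; no weekend or holiday adjustment applies.
Deadline: 19 October 2015.

19 October 2015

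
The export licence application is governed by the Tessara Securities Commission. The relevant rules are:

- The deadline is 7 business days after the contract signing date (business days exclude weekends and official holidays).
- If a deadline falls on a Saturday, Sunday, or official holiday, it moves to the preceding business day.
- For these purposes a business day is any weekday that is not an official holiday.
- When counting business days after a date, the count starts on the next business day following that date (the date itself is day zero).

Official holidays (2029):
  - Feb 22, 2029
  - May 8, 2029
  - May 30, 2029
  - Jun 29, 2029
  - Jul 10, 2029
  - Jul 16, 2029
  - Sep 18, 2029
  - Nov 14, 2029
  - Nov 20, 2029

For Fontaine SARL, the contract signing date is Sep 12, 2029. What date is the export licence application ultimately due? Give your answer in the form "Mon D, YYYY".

Starting the day after Sep 12, 2029 and counting 7 business days lands on Sep 24, 2029.
Sep 24, 2029 falls on a Monday, which is a business day, so no adjustment is needed.
The final due date is Sep 24, 2029.

Sep 24, 2029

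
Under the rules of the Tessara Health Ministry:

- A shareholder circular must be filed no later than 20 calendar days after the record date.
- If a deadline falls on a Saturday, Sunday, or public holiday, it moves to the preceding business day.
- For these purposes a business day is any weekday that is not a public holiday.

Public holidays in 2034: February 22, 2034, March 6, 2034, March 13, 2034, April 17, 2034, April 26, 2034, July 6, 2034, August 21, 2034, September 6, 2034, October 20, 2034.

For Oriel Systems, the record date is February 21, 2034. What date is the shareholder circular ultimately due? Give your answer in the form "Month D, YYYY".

March 10, 2034

From February 21, 2034, 20 calendar days later is March 13, 2034.
March 13, 2034 is a listed holiday, so it moves to the preceding business day, March 10, 2034 (Friday).
Deadline: March 10, 2034.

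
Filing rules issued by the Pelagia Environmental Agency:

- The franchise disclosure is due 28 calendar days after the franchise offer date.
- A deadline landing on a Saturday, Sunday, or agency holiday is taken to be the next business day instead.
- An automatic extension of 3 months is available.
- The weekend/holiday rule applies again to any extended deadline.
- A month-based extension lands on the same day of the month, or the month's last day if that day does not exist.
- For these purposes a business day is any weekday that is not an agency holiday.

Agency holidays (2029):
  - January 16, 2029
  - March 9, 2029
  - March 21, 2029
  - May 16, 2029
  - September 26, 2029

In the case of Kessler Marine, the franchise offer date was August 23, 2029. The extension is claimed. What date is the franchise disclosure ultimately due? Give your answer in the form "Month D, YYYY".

Adding 28 calendar days to August 23, 2029 gives September 20, 2029.
Since September 20, 2029 is a Thursday and not a holiday, the date is unchanged.
The 3 months extension carries September 20, 2029 to December 20, 2029.
December 20, 2029 falls on a Thursday, which is a business day, so no adjustment is needed.
Deadline: December 20, 2029.

December 20, 2029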